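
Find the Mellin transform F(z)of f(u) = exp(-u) gamma(z)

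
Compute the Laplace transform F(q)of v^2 2/q^3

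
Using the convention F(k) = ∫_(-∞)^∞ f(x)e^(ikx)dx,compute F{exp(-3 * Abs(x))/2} 3/(k^2 + 9)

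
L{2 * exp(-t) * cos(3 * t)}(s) 2 * (s + 1)/((s + 1)^2 + 9)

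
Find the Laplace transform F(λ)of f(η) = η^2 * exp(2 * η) 2/(λ - 2)^3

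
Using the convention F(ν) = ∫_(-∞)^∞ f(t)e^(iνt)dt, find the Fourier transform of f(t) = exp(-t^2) sqrt(pi) * exp(-ν^2/4)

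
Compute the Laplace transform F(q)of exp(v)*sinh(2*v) 2/((q - 1)^2 - 4)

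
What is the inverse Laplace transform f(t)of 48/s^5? 2*t^4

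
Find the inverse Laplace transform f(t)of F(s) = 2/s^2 2*t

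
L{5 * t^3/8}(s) 15/(4 * s^4)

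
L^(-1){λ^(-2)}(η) η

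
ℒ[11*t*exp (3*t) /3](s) 11/ (3*(s - 3) ^2) 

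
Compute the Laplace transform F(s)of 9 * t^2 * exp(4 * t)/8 9/(4 * (s - 4)^3)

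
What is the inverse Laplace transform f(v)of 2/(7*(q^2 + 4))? sin(2*v)/7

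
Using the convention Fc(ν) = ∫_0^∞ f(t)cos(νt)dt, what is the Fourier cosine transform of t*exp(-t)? (1 - ν^2)/(ν^2 + 1)^2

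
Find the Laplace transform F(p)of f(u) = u p^(-2)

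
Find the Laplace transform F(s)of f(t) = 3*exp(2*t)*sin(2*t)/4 3/(2*((s - 2)^2+4))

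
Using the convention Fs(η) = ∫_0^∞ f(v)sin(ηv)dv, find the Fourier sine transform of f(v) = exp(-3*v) η/(η^2 + 9)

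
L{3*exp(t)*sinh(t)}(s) 3/(s*(s - 2))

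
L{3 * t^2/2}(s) 3/s^3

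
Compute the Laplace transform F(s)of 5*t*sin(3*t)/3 10*s/(s^2 + 9)^2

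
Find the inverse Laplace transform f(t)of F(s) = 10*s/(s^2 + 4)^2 5*t*sin(2*t)/2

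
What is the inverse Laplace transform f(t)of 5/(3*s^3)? 5*t^2/6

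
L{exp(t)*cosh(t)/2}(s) (s - 1)/(2*s*(s - 2))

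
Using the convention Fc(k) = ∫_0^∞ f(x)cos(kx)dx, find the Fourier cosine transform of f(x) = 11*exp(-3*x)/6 11/(2*(k^2 + 9))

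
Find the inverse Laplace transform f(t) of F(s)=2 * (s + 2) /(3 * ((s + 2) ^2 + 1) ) 2 * exp(-2 * t) * cos(t) /3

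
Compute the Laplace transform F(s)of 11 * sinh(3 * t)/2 33/(2 * (s^2-9))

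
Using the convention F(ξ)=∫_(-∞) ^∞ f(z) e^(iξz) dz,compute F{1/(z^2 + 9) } pi * exp(-3 * Abs(ξ) ) /3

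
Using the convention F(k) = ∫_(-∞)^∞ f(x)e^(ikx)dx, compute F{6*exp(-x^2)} 6*sqrt(pi)*exp(-k^2/4)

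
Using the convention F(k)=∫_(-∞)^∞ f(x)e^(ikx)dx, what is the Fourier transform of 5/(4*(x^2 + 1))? 5*pi*exp(-Abs(k))/4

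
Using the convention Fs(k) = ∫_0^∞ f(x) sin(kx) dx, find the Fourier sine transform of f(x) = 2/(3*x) pi/3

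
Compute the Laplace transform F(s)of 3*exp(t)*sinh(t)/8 3/(8*s*(s - 2))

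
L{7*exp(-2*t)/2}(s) 7/(2*(s + 2))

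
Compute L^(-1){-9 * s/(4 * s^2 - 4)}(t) -9 * cosh(t)/4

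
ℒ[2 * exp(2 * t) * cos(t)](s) 2 * (s - 2)/((s - 2)^2 + 1)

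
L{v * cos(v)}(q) (q^2-1)/(q^2+1)^2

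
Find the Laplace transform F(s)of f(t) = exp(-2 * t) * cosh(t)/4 (s + 2)/(4 * ((s + 2)^2 - 1))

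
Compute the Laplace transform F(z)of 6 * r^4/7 144/(7 * z^5)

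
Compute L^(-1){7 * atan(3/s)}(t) 7 * sin(3 * t)/t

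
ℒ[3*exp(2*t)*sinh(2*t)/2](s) 3/(s*(s - 4))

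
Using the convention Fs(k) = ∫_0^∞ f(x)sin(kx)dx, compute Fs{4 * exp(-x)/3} 4 * k/(3 * (k^2 + 1))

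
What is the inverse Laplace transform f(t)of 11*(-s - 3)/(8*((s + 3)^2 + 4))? -11*exp(-3*t)*cos(2*t)/8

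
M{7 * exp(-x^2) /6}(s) 7 * gamma(s/2) /12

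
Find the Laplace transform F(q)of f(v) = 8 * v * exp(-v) 8/(q + 1)^2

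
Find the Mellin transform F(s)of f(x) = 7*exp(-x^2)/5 7*gamma(s/2)/10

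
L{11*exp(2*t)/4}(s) 11/(4*(s - 2))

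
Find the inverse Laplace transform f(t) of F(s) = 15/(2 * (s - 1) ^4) 5 * t^3 * exp(t) /4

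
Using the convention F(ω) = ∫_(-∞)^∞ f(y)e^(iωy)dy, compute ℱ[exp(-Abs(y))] 2/(ω^2 + 1)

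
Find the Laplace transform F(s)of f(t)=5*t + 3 5/s^2 + 3/s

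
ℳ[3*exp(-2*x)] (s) 3*gamma(s)/2^s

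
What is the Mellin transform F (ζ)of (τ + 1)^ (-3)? pi * (ζ - 2) * (ζ - 1)/ (2 * sin (pi * ζ))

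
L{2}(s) 2/s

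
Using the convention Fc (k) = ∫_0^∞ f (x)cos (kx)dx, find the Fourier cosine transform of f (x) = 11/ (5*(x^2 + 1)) 11*pi*exp (-k)/10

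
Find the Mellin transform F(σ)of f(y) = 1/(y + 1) pi*csc(pi*σ)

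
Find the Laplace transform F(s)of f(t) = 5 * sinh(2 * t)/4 5/(2 * (s^2 - 4))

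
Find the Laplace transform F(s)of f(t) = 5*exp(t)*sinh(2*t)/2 5/((s - 1)^2 - 4)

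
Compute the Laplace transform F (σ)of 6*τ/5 6/ (5*σ^2)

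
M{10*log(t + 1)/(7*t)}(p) -10*pi*csc(pi*p)/(7*p - 7)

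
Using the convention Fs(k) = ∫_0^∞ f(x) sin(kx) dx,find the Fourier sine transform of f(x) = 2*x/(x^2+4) pi*exp(-2*k) 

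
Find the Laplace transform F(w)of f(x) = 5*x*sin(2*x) 20*w/(w^2+4)^2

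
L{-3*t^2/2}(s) -3/s^3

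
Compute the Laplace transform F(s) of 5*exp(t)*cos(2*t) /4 5*(s - 1) /(4*((s - 1) ^2 + 4) ) 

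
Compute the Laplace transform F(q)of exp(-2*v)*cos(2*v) (q+2)/((q+2)^2+4)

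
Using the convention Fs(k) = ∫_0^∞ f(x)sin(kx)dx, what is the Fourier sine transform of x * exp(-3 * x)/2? 3 * k/(k^2 + 9)^2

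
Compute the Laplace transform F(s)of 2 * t 2/s^2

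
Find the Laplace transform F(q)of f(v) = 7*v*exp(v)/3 7/(3*(q - 1)^2)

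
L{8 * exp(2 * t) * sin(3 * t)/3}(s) 8/((s - 2)^2 + 9)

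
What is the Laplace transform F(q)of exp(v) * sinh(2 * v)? 2/((q - 1)^2 - 4)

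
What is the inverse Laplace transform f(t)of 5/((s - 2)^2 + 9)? 5*exp(2*t)*sin(3*t)/3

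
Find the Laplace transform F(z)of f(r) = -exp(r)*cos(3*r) (1 - z)/((z - 1)^2 + 9)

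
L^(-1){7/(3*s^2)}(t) 7*t/3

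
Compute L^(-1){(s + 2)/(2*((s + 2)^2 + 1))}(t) exp(-2*t)*cos(t)/2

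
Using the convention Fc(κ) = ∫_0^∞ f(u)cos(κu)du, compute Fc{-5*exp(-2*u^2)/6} -5*sqrt(2)*sqrt(pi)*exp(-κ^2/8)/24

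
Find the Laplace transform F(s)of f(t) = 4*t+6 6/s+4/s^2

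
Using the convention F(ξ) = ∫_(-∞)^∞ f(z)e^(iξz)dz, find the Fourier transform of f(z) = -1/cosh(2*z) -pi/(2*cosh(pi*ξ/4))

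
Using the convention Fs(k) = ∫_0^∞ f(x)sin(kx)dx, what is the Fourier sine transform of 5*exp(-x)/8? 5*k/(8*(k^2 + 1))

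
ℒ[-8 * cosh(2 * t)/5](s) -8 * s/(5 * s^2 - 20)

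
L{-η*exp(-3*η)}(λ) -1/(λ + 3)^2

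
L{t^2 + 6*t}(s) 6/s^2 + 2/s^3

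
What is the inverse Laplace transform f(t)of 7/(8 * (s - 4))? 7 * exp(4 * t)/8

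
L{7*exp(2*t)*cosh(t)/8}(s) 7*(s - 2)/(8*((s - 2)^2 - 1))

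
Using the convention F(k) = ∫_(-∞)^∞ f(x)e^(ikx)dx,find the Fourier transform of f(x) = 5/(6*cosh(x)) 5*pi/(6*cosh(pi*k/2))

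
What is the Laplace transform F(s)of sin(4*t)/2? 2/(s^2 + 16)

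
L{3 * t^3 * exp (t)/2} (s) 9/ (s - 1)^4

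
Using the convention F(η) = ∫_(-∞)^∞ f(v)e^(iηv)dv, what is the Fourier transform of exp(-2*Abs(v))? 4/(η^2 + 4)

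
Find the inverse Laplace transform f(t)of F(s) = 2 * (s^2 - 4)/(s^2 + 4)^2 2 * t * cos(2 * t)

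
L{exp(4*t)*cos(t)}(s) (s - 4)/((s - 4)^2+1)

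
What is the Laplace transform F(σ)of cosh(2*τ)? σ/(σ^2-4)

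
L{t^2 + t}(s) 2/s^3 + s^(-2)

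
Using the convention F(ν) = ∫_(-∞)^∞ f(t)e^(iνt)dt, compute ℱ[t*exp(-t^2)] I*sqrt(pi)*ν*exp(-ν^2/4)/2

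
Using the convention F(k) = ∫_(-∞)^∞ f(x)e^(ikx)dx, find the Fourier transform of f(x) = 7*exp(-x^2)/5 7*sqrt(pi)*exp(-k^2/4)/5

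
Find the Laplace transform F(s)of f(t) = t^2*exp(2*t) 2/(s - 2)^3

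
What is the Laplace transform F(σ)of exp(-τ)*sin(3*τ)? 3/((σ + 1)^2 + 9)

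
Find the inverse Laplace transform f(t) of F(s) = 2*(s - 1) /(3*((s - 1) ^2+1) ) 2*exp(t)*cos(t) /3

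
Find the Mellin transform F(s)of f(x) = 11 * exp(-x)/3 11 * gamma(s)/3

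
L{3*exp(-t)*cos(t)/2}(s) 3*(s + 1)/(2*((s + 1)^2 + 1))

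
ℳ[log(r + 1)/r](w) -pi*csc(pi*w)/(w - 1)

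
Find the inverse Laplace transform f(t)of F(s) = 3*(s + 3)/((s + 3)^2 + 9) 3*exp(-3*t)*cos(3*t)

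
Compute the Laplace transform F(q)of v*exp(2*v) (q - 2)^(-2)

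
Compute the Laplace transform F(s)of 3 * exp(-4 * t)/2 3/(2 * (s+4))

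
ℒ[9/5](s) 9/(5 * s)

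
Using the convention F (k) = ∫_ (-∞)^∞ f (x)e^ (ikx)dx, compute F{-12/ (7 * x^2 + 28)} -6 * pi * exp (-2 * Abs (k))/7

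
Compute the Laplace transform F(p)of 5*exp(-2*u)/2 5/(2*(p + 2))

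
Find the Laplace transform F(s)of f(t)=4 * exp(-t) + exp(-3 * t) 4/(s + 1) + 1/(s + 3)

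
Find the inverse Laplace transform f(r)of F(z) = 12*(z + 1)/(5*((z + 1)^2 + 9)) 12*exp(-r)*cos(3*r)/5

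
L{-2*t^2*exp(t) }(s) -4/(s - 1) ^3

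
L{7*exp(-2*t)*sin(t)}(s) 7/((s + 2)^2 + 1)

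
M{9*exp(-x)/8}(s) 9*gamma(s)/8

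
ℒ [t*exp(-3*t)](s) (s+3)^(-2)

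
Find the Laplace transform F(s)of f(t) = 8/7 8/(7 * s)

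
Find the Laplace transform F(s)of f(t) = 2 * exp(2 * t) 2/(s - 2)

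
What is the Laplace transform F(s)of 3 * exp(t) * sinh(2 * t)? 6/((s - 1)^2 - 4)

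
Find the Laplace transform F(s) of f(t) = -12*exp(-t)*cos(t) 12*(-s - 1) /((s + 1) ^2 + 1) 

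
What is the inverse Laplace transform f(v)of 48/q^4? 8 * v^3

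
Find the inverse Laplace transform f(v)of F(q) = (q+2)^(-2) v * exp(-2 * v)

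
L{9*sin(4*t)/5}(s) 36/(5*(s^2 + 16))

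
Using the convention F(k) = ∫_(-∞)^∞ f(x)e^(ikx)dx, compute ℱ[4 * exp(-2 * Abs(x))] 16/(k^2+4)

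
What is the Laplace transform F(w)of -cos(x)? -w/(w^2 + 1)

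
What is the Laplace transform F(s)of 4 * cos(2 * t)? 4 * s/(s^2 + 4)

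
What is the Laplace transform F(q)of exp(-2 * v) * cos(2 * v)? (q + 2)/((q + 2)^2 + 4)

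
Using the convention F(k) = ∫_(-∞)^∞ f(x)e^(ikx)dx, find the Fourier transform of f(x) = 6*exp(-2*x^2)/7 3*sqrt(2)*sqrt(pi)*exp(-k^2/8)/7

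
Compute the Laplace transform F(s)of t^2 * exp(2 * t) 2/(s - 2)^3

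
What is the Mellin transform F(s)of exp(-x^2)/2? gamma(s/2)/4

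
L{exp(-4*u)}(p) 1/(p+4)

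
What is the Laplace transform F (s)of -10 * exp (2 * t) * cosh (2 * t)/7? 10 * (2 - s)/ (7 * s * (s - 4))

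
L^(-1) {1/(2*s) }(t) 1/2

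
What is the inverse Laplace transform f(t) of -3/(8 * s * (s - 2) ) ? -3 * exp(t) * sinh(t) /8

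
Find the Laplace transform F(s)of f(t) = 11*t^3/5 66/(5*s^4)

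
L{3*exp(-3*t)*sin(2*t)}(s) 6/((s + 3)^2 + 4)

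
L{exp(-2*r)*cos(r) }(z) (z + 2) /((z + 2) ^2 + 1) 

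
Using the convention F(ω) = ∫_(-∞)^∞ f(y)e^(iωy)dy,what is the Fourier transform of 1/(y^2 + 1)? pi*exp(-Abs(ω))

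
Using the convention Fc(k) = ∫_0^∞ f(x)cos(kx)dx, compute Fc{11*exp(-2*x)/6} 11/(3*(k^2 + 4))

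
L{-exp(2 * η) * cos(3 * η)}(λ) (2 - λ)/((λ - 2)^2 + 9)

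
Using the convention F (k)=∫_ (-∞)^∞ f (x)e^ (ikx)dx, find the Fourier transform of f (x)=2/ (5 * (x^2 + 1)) 2 * pi * exp (-Abs (k))/5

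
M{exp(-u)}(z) gamma(z)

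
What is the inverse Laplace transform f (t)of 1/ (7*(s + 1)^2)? t*exp (-t)/7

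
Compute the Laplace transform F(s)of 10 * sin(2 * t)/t 10 * atan(2/s)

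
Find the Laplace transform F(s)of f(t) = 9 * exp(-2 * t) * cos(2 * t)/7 9 * (s + 2)/(7 * ((s + 2)^2 + 4))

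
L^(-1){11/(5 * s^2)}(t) 11 * t/5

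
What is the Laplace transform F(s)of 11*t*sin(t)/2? 11*s/(s^2 + 1)^2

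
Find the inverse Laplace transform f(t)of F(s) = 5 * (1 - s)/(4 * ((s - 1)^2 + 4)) -5 * exp(t) * cos(2 * t)/4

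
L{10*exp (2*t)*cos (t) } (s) 10*(s - 2) / ( (s - 2) ^2 + 1) 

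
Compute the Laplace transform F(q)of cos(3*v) q/(q^2 + 9)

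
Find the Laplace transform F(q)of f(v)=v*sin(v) 2*q/(q^2+1)^2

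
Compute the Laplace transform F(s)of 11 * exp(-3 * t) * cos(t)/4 11 * (s + 3)/(4 * ((s + 3)^2 + 1))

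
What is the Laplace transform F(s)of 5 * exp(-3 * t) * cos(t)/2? 5 * (s + 3)/(2 * ((s + 3)^2 + 1))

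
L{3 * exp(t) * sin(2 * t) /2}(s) 3/((s - 1) ^2 + 4) 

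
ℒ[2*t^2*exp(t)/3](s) 4/(3*(s - 1)^3)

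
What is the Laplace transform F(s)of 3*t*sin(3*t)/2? 9*s/(s^2+9)^2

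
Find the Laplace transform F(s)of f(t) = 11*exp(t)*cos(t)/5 11*(s - 1)/(5*((s - 1)^2+1))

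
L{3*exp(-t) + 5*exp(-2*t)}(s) 3/(s + 1) + 5/(s + 2)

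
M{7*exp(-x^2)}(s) 7*gamma(s/2)/2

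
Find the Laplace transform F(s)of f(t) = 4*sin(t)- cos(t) 4/(s^2 + 1)- s/(s^2 + 1)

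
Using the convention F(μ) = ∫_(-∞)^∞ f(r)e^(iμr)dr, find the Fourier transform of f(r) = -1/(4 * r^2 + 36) -pi * exp(-3 * Abs(μ))/12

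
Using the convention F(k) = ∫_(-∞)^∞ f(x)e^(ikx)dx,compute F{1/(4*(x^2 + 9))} pi*exp(-3*Abs(k))/12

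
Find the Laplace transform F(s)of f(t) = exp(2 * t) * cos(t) (s - 2)/((s - 2)^2 + 1)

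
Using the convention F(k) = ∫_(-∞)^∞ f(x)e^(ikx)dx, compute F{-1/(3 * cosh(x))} -pi/(3 * cosh(pi * k/2))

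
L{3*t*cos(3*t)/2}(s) 3*(s^2 - 9)/(2*(s^2 + 9)^2)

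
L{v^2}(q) 2/q^3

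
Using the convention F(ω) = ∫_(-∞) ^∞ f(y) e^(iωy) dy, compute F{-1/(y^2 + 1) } -pi * exp(-Abs(ω) ) 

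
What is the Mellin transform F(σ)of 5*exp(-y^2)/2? 5*gamma(σ/2)/4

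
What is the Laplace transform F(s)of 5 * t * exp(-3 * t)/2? 5/(2 * (s + 3)^2)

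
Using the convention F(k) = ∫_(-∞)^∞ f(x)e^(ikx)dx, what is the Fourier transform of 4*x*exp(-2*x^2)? sqrt(2)*I*sqrt(pi)*k*exp(-k^2/8)/2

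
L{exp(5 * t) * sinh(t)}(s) 1/((s - 5)^2-1)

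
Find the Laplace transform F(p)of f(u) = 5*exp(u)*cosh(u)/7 5*(p - 1)/(7*p*(p - 2))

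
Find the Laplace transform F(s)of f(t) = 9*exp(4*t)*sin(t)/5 9/(5*((s - 4)^2+1))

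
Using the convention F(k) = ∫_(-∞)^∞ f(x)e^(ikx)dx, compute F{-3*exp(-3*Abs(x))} -18/(k^2+9)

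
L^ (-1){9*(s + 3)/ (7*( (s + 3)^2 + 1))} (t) 9*exp (-3*t)*cos (t)/7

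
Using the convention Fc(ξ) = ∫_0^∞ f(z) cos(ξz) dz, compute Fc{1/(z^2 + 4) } pi * exp(-2 * ξ) /4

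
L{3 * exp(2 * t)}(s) 3/(s - 2)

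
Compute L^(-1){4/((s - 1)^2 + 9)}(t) 4*exp(t)*sin(3*t)/3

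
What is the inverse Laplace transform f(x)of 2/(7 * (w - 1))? 2 * exp(x)/7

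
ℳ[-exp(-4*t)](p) -gamma(p)/4^p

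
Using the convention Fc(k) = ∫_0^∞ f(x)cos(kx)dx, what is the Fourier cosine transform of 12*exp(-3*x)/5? 36/(5*(k^2+9))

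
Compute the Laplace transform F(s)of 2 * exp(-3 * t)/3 2/(3 * (s+3))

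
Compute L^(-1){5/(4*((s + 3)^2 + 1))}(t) 5*exp(-3*t)*sin(t)/4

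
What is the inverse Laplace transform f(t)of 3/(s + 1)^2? 3*t*exp(-t)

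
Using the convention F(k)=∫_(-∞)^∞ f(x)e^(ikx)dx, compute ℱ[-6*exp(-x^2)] -6*sqrt(pi)*exp(-k^2/4)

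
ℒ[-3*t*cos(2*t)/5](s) 3*(4 - s^2)/(5*(s^2+4)^2)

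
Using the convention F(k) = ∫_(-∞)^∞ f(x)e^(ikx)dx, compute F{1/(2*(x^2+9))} pi*exp(-3*Abs(k))/6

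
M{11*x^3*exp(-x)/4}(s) 11*gamma(s + 3)/4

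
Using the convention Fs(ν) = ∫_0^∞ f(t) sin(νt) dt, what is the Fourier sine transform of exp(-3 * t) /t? atan(ν/3) 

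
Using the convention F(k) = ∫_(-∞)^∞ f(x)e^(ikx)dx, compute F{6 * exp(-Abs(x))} 12/(k^2 + 1)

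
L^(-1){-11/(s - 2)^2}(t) -11*t*exp(2*t)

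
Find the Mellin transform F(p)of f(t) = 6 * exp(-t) 6 * gamma(p)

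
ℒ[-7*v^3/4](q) -21/(2*q^4)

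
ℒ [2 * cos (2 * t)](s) 2 * s/ (s^2 + 4)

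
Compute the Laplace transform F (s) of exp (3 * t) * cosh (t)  (s - 3) / ( (s - 3) ^2 - 1) 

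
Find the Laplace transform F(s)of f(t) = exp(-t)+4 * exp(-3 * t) 1/(s+1)+4/(s+3)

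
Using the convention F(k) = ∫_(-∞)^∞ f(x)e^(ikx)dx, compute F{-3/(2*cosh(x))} -3*pi/(2*cosh(pi*k/2))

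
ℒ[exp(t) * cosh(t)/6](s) (s - 1)/(6 * s * (s - 2))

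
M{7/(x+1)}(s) 7 * pi * csc(pi * s)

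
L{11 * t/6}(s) 11/(6 * s^2)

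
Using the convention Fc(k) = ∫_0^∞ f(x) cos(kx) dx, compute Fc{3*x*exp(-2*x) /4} 3*(4 - k^2) /(4*(k^2 + 4) ^2) 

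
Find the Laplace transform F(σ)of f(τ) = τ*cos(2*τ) (σ^2 - 4)/(σ^2 + 4)^2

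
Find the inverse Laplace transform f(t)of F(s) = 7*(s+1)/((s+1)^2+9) 7*exp(-t)*cos(3*t)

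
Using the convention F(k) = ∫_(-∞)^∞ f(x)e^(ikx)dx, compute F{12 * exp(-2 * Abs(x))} 48/(k^2 + 4)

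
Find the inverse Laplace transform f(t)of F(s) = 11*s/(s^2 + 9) 11*cos(3*t)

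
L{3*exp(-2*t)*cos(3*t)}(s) 3*(s + 2)/((s + 2)^2 + 9)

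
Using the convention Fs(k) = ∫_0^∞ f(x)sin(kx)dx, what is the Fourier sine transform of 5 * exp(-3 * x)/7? 5 * k/(7 * (k^2+9))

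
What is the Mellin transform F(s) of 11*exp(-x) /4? 11*gamma(s) /4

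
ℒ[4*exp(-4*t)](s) 4/(s + 4)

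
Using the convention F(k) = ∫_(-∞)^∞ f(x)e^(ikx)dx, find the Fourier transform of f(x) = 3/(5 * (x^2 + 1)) 3 * pi * exp(-Abs(k))/5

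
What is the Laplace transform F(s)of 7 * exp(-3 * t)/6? 7/(6 * (s + 3))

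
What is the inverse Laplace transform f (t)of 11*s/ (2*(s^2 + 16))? 11*cos (4*t)/2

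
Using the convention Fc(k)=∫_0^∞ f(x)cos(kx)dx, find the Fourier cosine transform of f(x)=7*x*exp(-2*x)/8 7*(4 - k^2)/(8*(k^2+4)^2)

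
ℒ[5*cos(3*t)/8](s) 5*s/(8*(s^2 + 9))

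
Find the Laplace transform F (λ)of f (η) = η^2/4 1/ (2*λ^3)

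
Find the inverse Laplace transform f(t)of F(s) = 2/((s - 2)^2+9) 2*exp(2*t)*sin(3*t)/3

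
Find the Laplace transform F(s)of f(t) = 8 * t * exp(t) 8/(s - 1)^2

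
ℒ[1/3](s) 1/(3 * s) 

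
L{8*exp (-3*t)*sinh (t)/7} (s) 8/ (7*( (s + 3)^2 - 1))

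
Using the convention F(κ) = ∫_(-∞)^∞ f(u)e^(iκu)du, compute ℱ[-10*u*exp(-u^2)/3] -5*I*sqrt(pi)*κ*exp(-κ^2/4)/3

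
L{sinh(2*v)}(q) 2/(q^2 - 4)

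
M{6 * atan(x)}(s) -3 * pi * sec(pi * s/2)/s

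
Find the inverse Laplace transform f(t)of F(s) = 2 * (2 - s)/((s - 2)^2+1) -2 * exp(2 * t) * cos(t)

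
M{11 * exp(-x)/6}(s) 11 * gamma(s)/6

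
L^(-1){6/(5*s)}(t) 6/5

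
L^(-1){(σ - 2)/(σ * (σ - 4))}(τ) exp(2 * τ) * cosh(2 * τ)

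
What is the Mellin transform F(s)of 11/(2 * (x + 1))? 11 * pi * csc(pi * s)/2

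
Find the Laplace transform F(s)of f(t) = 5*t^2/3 10/(3*s^3)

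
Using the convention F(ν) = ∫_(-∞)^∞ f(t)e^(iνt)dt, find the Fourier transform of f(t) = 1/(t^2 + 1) pi*exp(-Abs(ν))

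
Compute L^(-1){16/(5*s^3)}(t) 8*t^2/5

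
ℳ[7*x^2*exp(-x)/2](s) 7*gamma(s + 2)/2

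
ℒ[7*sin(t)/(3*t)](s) 7*atan(1/s)/3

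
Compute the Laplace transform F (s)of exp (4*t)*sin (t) 1/ ( (s - 4)^2 + 1)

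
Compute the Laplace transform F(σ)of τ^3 6/σ^4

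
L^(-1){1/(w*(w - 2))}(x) exp(x)*sinh(x)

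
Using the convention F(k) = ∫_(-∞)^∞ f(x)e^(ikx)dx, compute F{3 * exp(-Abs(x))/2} 3/(k^2 + 1)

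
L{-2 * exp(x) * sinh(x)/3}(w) -2/(3 * w * (w - 2))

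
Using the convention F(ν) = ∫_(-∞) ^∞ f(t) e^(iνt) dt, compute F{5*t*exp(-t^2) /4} 5*I*sqrt(pi)*ν*exp(-ν^2/4) /8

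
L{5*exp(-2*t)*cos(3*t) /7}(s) 5*(s + 2) /(7*((s + 2) ^2 + 9) ) 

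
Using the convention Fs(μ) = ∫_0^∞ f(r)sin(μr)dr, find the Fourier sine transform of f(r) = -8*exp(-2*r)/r -8*atan(μ/2)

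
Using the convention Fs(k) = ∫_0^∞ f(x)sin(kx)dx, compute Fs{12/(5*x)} 6*pi/5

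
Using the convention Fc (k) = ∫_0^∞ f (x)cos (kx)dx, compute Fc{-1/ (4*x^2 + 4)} -pi*exp (-k)/8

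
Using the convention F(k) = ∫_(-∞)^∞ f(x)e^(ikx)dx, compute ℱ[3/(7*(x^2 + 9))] pi*exp(-3*Abs(k))/7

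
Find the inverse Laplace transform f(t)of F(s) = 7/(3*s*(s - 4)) 7*exp(2*t)*sinh(2*t)/6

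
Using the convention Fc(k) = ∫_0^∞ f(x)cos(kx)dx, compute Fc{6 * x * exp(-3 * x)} 6 * (9 - k^2)/(k^2 + 9)^2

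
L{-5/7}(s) -5/(7*s)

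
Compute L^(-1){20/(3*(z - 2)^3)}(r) 10*r^2*exp(2*r)/3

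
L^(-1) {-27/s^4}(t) -9 * t^3/2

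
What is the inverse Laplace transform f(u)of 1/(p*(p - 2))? exp(u)*sinh(u)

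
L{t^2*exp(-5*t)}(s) 2/(s + 5)^3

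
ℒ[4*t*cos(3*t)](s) 4*(s^2 - 9)/(s^2 + 9)^2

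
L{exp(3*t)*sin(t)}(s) 1/((s - 3)^2 + 1)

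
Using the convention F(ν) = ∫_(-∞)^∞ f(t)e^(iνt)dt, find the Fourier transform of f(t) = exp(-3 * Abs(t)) 6/(ν^2+9)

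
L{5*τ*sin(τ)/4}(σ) 5*σ/(2*(σ^2 + 1)^2)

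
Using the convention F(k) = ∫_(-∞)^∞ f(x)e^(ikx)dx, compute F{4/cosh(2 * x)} 2 * pi/cosh(pi * k/4)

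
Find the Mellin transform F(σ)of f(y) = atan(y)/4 -pi*sec(pi*σ/2)/(8*σ)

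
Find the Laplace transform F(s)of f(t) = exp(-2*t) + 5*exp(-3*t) 1/(s + 2) + 5/(s + 3)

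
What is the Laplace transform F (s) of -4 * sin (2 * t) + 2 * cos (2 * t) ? 2 * s/ (s^2 + 4) - 8/ (s^2 + 4) 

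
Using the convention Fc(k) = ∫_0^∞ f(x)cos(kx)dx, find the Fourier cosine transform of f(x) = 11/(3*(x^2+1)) 11*pi*exp(-k)/6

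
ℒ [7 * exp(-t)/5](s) 7/(5 * (s+1))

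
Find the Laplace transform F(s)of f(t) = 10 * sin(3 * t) 30/(s^2 + 9)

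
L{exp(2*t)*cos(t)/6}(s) (s - 2)/(6*((s - 2)^2 + 1))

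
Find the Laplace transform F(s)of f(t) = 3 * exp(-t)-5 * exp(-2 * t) 3/(s+1)-5/(s+2)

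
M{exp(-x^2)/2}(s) gamma(s/2)/4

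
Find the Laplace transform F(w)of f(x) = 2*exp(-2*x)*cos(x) 2*(w + 2)/((w + 2)^2 + 1)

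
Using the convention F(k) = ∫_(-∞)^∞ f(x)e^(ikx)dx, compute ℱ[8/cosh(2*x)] 4*pi/cosh(pi*k/4)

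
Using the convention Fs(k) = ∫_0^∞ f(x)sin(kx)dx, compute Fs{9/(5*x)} 9*pi/10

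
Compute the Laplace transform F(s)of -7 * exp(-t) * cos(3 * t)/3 7 * (-s - 1)/(3 * ((s+1)^2+9))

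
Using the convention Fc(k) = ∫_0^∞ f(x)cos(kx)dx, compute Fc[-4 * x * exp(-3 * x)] 4 * (k^2 - 9)/(k^2 + 9)^2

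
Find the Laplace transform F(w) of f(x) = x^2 2/w^3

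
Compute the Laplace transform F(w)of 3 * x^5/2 180/w^6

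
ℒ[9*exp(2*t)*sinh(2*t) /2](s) 9/(s*(s - 4) ) 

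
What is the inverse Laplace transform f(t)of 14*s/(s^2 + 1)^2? 7*t*sin(t)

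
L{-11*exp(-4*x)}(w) -11/(w + 4)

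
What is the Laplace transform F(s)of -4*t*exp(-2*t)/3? -4/(3*(s + 2)^2)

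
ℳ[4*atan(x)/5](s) -2*pi*sec(pi*s/2)/(5*s)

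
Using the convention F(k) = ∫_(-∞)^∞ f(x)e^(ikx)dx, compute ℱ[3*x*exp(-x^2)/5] 3*I*sqrt(pi)*k*exp(-k^2/4)/10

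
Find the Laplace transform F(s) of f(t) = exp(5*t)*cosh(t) (s - 5) /((s - 5) ^2 - 1) 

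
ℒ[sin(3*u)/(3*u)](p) atan(3/p)/3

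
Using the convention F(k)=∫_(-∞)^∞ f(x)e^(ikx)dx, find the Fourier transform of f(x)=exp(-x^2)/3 sqrt(pi) * exp(-k^2/4)/3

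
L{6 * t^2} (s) 12/s^3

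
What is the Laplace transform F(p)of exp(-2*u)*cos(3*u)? (p+2)/((p+2)^2+9)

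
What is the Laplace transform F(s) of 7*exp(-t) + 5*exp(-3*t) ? 7/(s + 1) + 5/(s + 3) 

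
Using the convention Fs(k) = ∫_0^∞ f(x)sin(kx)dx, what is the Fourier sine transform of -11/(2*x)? -11*pi/4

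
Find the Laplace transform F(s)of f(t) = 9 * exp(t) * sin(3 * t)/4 27/(4 * ((s - 1)^2 + 9))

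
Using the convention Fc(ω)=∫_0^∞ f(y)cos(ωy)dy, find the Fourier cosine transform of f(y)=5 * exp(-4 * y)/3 20/(3 * (ω^2 + 16))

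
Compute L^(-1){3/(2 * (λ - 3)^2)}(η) 3 * η * exp(3 * η)/2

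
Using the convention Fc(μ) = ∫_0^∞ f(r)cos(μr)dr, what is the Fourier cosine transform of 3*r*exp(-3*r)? 3*(9 - μ^2)/(μ^2 + 9)^2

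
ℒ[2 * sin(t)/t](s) 2 * atan(1/s)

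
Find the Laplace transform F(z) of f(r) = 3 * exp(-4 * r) 3/(z + 4) 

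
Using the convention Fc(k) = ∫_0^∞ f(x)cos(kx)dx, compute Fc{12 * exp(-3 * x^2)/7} 2 * sqrt(3) * sqrt(pi) * exp(-k^2/12)/7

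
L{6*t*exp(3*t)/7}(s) 6/(7*(s - 3)^2)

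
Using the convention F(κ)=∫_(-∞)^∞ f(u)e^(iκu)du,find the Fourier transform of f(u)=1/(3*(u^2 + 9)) pi*exp(-3*Abs(κ))/9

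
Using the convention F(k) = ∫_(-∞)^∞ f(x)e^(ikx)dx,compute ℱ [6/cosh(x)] 6*pi/cosh(pi*k/2)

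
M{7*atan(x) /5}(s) -7*pi*sec(pi*s/2) /(10*s) 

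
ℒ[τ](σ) σ^(-2)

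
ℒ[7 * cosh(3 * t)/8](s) 7 * s/(8 * (s^2 - 9))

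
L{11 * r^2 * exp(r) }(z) 22/(z - 1) ^3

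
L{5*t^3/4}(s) 15/(2*s^4)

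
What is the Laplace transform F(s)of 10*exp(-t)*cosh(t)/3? 10*(s + 1)/(3*s*(s + 2))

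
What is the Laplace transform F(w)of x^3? 6/w^4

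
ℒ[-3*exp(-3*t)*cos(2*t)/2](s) 3*(-s - 3)/(2*((s + 3)^2 + 4))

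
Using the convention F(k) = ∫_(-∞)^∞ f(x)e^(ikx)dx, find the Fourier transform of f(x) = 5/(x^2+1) 5 * pi * exp(-Abs(k))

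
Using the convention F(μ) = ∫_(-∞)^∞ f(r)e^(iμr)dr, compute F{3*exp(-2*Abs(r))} 12/(μ^2 + 4)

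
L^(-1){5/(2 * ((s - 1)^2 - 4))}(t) 5 * exp(t) * sinh(2 * t)/4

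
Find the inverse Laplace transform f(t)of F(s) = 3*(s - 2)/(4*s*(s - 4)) 3*exp(2*t)*cosh(2*t)/4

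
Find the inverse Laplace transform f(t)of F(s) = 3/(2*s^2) 3*t/2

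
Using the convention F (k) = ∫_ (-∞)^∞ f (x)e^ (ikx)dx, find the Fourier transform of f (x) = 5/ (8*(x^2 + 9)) 5*pi*exp (-3*Abs (k))/24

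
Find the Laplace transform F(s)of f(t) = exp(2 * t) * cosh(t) (s - 2)/((s - 2)^2 - 1)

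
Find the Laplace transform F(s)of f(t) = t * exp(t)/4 1/(4 * (s - 1)^2)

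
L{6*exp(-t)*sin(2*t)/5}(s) 12/(5*((s+1)^2+4))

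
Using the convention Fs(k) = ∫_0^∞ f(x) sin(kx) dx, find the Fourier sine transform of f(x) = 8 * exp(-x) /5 8 * k/(5 * (k^2 + 1) ) 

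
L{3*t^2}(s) 6/s^3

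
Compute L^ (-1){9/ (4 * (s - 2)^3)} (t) 9 * t^2 * exp (2 * t)/8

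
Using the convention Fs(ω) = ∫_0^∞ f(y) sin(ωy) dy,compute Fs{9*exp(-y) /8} 9*ω/(8*(ω^2+1) ) 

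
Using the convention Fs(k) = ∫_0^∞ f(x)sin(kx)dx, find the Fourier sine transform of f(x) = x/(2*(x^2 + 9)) pi*exp(-3*k)/4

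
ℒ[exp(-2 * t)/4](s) 1/(4 * (s + 2))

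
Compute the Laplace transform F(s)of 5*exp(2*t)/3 5/(3*(s - 2))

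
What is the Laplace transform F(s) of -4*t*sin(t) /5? -8*s/(5*(s^2 + 1) ^2) 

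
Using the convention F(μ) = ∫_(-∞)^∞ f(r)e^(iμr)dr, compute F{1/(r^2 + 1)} pi * exp(-Abs(μ))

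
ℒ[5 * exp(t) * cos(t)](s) 5 * (s - 1)/((s - 1)^2+1)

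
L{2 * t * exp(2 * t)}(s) 2/(s - 2)^2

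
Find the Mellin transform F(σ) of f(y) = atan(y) -pi*sec(pi*σ/2) /(2*σ) 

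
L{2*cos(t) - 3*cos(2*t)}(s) 2*s/(s^2 + 1) - 3*s/(s^2 + 4)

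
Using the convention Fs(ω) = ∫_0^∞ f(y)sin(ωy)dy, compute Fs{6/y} 3*pi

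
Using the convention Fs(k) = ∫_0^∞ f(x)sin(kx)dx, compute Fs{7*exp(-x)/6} 7*k/(6*(k^2+1))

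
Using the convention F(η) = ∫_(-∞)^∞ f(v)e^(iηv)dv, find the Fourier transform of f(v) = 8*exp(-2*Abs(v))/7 32/(7*(η^2 + 4))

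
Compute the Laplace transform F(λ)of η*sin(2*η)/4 λ/(λ^2 + 4)^2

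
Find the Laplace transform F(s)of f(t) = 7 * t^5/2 420/s^6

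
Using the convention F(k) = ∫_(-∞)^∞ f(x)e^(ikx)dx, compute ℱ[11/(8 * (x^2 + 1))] 11 * pi * exp(-Abs(k))/8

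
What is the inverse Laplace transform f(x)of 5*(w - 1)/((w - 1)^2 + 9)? 5*exp(x)*cos(3*x)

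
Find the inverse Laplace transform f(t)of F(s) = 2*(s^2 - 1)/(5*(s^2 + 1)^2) 2*t*cos(t)/5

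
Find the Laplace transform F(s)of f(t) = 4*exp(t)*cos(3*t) 4*(s - 1)/((s - 1)^2+9)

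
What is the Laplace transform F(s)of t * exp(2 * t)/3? 1/(3 * (s - 2)^2)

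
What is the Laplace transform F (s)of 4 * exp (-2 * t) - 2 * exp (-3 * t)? 4/ (s + 2) - 2/ (s + 3)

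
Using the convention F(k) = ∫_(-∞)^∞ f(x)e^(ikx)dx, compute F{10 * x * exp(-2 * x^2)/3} 5 * sqrt(2) * I * sqrt(pi) * k * exp(-k^2/8)/12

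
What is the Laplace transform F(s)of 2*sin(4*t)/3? 8/(3*(s^2 + 16))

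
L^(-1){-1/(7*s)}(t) -1/7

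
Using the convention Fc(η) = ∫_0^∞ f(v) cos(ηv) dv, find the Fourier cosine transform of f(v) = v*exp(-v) (1 - η^2) /(η^2 + 1) ^2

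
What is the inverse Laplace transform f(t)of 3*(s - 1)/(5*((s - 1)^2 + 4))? 3*exp(t)*cos(2*t)/5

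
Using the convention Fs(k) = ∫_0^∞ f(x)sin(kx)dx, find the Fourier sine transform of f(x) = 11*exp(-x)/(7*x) 11*atan(k)/7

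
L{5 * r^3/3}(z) 10/z^4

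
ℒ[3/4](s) 3/(4*s) 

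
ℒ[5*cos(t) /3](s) 5*s/(3*(s^2 + 1) ) 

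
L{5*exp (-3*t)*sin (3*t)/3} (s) 5/ ( (s + 3)^2 + 9)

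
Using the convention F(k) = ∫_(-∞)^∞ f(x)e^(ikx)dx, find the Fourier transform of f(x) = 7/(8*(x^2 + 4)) 7*pi*exp(-2*Abs(k))/16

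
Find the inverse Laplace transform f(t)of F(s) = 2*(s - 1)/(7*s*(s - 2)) 2*exp(t)*cosh(t)/7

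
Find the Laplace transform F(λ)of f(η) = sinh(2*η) 2/(λ^2 - 4)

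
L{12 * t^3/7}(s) 72/(7 * s^4)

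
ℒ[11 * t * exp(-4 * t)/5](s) 11/(5 * (s+4)^2)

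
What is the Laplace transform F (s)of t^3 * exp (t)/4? 3/ (2 * (s - 1)^4)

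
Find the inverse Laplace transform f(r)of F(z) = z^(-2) r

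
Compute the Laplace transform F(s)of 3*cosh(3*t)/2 3*s/(2*(s^2 - 9))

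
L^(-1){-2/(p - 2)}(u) -2 * exp(2 * u)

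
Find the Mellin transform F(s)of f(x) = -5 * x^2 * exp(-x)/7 -5 * gamma(s + 2)/7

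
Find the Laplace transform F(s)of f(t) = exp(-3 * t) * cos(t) (s+3)/((s+3)^2+1)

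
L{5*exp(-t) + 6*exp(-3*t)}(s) 6/(s + 3) + 5/(s + 1)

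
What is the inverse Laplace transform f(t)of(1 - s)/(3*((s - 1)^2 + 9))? -exp(t)*cos(3*t)/3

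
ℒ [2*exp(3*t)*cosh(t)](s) 2*(s - 3)/((s - 3)^2 - 1)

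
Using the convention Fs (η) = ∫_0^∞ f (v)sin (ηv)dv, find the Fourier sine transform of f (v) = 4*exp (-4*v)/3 4*η/ (3*(η^2 + 16))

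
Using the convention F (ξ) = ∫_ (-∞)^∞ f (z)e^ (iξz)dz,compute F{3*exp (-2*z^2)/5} 3*sqrt (2)*sqrt (pi)*exp (-ξ^2/8)/10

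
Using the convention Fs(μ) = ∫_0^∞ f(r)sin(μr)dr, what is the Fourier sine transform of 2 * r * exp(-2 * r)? 8 * μ/(μ^2 + 4)^2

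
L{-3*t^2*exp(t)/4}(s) -3/(2*(s - 1)^3)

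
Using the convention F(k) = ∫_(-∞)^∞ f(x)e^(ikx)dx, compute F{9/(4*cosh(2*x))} 9*pi/(8*cosh(pi*k/4))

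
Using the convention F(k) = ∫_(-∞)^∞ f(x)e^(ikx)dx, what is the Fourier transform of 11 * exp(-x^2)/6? 11 * sqrt(pi) * exp(-k^2/4)/6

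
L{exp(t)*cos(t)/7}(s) (s - 1)/(7*((s - 1)^2 + 1))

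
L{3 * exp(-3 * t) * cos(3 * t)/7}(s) 3 * (s + 3)/(7 * ((s + 3)^2 + 9))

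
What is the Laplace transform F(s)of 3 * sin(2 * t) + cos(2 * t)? s/(s^2 + 4) + 6/(s^2 + 4)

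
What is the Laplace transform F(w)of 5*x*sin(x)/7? 10*w/(7*(w^2+1)^2)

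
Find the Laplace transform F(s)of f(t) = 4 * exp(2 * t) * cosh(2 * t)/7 4 * (s - 2)/(7 * s * (s - 4))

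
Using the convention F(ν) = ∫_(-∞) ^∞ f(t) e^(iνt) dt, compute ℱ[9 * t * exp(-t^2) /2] 9 * I * sqrt(pi) * ν * exp(-ν^2/4) /4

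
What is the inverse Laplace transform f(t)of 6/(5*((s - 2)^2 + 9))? 2*exp(2*t)*sin(3*t)/5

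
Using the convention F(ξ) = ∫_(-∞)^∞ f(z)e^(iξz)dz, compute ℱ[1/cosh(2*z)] pi/(2*cosh(pi*ξ/4))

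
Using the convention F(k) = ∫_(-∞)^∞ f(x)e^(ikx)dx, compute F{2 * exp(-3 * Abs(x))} 12/(k^2 + 9)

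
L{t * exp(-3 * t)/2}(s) 1/(2 * (s + 3)^2)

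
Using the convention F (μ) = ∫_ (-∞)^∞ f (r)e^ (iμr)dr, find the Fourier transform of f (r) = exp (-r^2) sqrt (pi)*exp (-μ^2/4)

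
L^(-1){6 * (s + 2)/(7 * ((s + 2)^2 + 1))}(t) 6 * exp(-2 * t) * cos(t)/7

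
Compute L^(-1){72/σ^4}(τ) 12 * τ^3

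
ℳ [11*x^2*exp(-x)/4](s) 11*gamma(s + 2)/4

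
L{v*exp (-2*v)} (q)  (q+2)^ (-2)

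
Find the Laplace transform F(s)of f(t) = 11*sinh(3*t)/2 33/(2*(s^2 - 9))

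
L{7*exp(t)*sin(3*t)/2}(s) 21/(2*((s - 1)^2 + 9))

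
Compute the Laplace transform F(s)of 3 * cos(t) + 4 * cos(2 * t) 4 * s/(s^2 + 4) + 3 * s/(s^2 + 1)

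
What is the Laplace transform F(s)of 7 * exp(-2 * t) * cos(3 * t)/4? 7 * (s + 2)/(4 * ((s + 2)^2 + 9))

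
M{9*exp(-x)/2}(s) 9*gamma(s)/2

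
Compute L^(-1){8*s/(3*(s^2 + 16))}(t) 8*cos(4*t)/3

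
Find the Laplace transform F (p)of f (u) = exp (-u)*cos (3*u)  (p + 1)/ ( (p + 1)^2 + 9)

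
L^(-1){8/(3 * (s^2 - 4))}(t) 4 * sinh(2 * t)/3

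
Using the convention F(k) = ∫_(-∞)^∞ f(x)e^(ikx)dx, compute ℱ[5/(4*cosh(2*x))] 5*pi/(8*cosh(pi*k/4))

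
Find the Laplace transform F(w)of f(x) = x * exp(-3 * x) (w+3)^(-2)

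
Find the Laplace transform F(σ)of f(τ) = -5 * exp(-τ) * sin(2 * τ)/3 -10/(3 * (σ + 1)^2 + 12)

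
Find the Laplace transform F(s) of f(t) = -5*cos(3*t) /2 -5*s/(2*s^2+18) 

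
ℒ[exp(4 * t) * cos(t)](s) (s - 4)/((s - 4)^2+1)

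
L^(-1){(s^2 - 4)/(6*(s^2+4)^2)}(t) t*cos(2*t)/6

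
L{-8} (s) -8/s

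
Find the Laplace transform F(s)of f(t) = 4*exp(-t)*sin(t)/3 4/(3*((s + 1)^2 + 1))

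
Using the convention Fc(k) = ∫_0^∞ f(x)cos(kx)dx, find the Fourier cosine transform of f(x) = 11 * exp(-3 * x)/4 33/(4 * (k^2+9))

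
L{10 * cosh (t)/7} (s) 10 * s/ (7 * (s^2 - 1))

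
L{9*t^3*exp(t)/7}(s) 54/(7*(s - 1)^4)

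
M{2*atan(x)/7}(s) -pi*sec(pi*s/2)/(7*s)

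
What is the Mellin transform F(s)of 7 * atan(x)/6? -7 * pi * sec(pi * s/2)/(12 * s)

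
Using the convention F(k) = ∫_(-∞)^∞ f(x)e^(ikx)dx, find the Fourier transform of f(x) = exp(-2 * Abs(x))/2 2/(k^2 + 4)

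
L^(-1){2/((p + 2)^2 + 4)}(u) exp(-2*u)*sin(2*u)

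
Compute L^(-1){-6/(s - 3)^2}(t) -6*t*exp(3*t)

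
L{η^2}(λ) 2/λ^3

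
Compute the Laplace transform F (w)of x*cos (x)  (w^2-1)/ (w^2+1)^2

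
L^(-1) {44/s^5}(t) 11*t^4/6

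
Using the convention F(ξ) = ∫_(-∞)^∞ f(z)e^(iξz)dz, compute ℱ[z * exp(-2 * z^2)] sqrt(2) * I * sqrt(pi) * ξ * exp(-ξ^2/8)/8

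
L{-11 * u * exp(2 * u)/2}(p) -11/(2 * (p - 2)^2)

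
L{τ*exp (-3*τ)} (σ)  (σ + 3)^ (-2)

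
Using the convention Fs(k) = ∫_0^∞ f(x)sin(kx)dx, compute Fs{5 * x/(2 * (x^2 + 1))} 5 * pi * exp(-k)/4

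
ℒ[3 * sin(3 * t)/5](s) 9/(5 * (s^2 + 9))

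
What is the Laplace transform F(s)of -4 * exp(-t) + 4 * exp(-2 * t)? 4/(s + 2)-4/(s + 1)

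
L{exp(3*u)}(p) 1/(p - 3)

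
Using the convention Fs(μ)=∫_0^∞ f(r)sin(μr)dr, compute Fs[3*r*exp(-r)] 6*μ/(μ^2 + 1)^2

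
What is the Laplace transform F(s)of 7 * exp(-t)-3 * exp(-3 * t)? 7/(s + 1)-3/(s + 3)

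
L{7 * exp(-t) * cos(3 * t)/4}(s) 7 * (s + 1)/(4 * ((s + 1)^2 + 9))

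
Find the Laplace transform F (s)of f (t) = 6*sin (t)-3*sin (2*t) 6/ (s^2+1)-6/ (s^2+4)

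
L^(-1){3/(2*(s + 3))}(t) 3*exp(-3*t)/2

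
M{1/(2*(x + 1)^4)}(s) gamma(s)*gamma(4 - s)/12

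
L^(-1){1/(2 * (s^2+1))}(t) sin(t)/2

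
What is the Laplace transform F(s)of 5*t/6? 5/(6*s^2)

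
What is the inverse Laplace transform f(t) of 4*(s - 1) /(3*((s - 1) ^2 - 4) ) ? 4*exp(t)*cosh(2*t) /3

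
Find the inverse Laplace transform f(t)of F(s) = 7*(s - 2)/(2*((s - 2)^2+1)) 7*exp(2*t)*cos(t)/2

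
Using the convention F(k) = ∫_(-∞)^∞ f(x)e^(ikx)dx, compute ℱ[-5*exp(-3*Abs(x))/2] -15/(k^2 + 9)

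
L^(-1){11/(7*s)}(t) 11/7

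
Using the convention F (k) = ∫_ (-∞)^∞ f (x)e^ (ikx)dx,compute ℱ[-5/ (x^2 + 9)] -5*pi*exp (-3*Abs (k))/3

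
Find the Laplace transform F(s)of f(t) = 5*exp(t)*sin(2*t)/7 10/(7*((s - 1)^2+4))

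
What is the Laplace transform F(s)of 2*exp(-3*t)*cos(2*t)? 2*(s + 3)/((s + 3)^2 + 4)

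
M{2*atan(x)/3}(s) -pi*sec(pi*s/2)/(3*s)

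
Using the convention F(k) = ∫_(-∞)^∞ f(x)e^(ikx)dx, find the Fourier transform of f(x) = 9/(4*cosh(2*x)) 9*pi/(8*cosh(pi*k/4))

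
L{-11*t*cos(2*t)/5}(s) 11*(4 - s^2)/(5*(s^2 + 4)^2)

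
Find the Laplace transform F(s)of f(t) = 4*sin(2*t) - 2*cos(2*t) 8/(s^2 + 4) - 2*s/(s^2 + 4)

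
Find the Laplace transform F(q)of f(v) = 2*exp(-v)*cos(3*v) 2*(q + 1)/((q + 1)^2 + 9)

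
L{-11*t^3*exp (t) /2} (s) -33/ (s - 1) ^4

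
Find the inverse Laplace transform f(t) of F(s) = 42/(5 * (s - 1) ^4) 7 * t^3 * exp(t) /5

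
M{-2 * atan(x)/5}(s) pi * sec(pi * s/2)/(5 * s)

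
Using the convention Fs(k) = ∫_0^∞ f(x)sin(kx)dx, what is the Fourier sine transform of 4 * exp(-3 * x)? 4 * k/(k^2 + 9)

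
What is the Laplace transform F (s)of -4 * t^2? -8/s^3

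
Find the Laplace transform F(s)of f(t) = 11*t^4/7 264/(7*s^5)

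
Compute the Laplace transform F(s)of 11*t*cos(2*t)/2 11*(s^2 - 4)/(2*(s^2 + 4)^2)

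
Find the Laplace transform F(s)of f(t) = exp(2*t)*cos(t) (s - 2)/((s - 2)^2 + 1)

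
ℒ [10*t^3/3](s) 20/s^4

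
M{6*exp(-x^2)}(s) 3*gamma(s/2)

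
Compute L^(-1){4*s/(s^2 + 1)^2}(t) 2*t*sin(t)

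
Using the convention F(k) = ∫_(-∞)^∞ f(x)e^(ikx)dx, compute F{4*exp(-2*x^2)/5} 2*sqrt(2)*sqrt(pi)*exp(-k^2/8)/5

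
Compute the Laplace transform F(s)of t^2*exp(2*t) 2/(s - 2)^3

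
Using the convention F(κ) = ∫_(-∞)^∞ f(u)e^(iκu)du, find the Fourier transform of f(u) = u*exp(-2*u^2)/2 sqrt(2)*I*sqrt(pi)*κ*exp(-κ^2/8)/16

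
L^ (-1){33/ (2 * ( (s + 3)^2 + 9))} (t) 11 * exp (-3 * t) * sin (3 * t)/2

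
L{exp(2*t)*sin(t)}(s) 1/((s - 2)^2 + 1)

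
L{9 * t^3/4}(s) 27/(2 * s^4) 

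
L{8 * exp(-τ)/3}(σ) 8/(3 * (σ + 1))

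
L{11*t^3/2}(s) 33/s^4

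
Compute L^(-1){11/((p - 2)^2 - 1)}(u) 11*exp(2*u)*sinh(u)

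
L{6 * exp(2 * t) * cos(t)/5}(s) 6 * (s - 2)/(5 * ((s - 2)^2 + 1))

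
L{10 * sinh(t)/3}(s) 10/(3 * (s^2-1))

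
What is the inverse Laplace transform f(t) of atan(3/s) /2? sin(3 * t) /(2 * t) 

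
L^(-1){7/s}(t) 7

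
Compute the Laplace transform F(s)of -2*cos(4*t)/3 -2*s/(3*s^2+48)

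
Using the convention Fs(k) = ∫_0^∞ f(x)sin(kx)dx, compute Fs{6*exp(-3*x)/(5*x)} 6*atan(k/3)/5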